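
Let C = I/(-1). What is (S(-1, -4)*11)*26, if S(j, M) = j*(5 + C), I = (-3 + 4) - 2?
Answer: -1716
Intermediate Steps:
I = -1 (I = 1 - 2 = -1)
C = 1 (C = -1/(-1) = -1*(-1) = 1)
S(j, M) = 6*j (S(j, M) = j*(5 + 1) = j*6 = 6*j)
(S(-1, -4)*11)*26 = ((6*(-1))*11)*26 = -6*11*26 = -66*26 = -1716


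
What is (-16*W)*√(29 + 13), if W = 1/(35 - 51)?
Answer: √42 ≈ 6.4807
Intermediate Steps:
W = -1/16 (W = 1/(-16) = -1/16 ≈ -0.062500)
(-16*W)*√(29 + 13) = (-16*(-1/16))*√(29 + 13) = 1*√42 = √42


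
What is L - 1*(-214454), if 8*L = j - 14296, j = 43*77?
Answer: 1704647/8 ≈ 2.1308e+5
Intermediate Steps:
j = 3311
L = -10985/8 (L = (3311 - 14296)/8 = (⅛)*(-10985) = -10985/8 ≈ -1373.1)
L - 1*(-214454) = -10985/8 - 1*(-214454) = -10985/8 + 214454 = 1704647/8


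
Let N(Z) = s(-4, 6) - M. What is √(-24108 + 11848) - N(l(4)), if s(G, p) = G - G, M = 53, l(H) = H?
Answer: 53 + 2*I*√3065 ≈ 53.0 + 110.72*I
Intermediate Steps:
s(G, p) = 0
N(Z) = -53 (N(Z) = 0 - 1*53 = 0 - 53 = -53)
√(-24108 + 11848) - N(l(4)) = √(-24108 + 11848) - 1*(-53) = √(-12260) + 53 = 2*I*√3065 + 53 = 53 + 2*I*√3065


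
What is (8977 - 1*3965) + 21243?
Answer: 26255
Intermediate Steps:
(8977 - 1*3965) + 21243 = (8977 - 3965) + 21243 = 5012 + 21243 = 26255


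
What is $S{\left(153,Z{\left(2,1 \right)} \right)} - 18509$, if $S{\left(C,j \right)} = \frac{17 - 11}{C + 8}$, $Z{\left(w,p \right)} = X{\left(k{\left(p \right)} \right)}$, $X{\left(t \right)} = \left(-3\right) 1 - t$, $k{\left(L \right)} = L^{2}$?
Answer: $- \frac{2979943}{161} \approx -18509.0$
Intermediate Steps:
$X{\left(t \right)} = -3 - t$
$Z{\left(w,p \right)} = -3 - p^{2}$
$S{\left(C,j \right)} = \frac{6}{8 + C}$
$S{\left(153,Z{\left(2,1 \right)} \right)} - 18509 = \frac{6}{8 + 153} - 18509 = \frac{6}{161} - 18509 = - \frac{2979943}{161}$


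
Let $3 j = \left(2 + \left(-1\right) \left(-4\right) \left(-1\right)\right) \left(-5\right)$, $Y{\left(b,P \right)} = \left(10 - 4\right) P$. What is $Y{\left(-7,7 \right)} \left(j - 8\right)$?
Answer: $-196$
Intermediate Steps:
$Y{\left(b,P \right)} = 6 P$
$j = \frac{10}{3}$ ($j = \frac{\left(2 + \left(-1\right) \left(-4\right) \left(-1\right)\right) \left(-5\right)}{3} = \frac{\left(2 + 4 \left(-1\right)\right) \left(-5\right)}{3} = \frac{\left(2 - 4\right) \left(-5\right)}{3} = \frac{\left(-2\right) \left(-5\right)}{3} = \frac{1}{3} \cdot 10 = \frac{10}{3} \approx 3.3333$)
$Y{\left(-7,7 \right)} \left(j - 8\right) = 6 \cdot 7 \left(\frac{10}{3} - 8\right) = 42 \left(- \frac{14}{3}\right) = -196$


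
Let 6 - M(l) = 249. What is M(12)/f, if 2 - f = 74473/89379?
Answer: -21719097/104285 ≈ -208.27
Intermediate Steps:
M(l) = -243 (M(l) = 6 - 1*249 = 6 - 249 = -243)
f = 104285/89379 (f = 2 - 74473/89379 = 104285/89379 ≈ 1.1668)
M(12)/f = -243/104285/89379 = -243*89379/104285 = -21719097/104285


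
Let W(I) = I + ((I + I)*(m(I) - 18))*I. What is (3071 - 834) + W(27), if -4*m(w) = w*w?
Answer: -579401/2 ≈ -2.8970e+5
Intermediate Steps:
m(w) = -w²/4 (m(w) = -w*w/4 = -w²/4)
W(I) = I + 2*I²*(-18 - I²/4) (W(I) = I + ((I + I)*(-I²/4 - 18))*I = I + ((2*I)*(-18 - I²/4))*I = I + (2*I*(-18 - I²/4))*I = I + 2*I²*(-18 - I²/4))
(3071 - 834) + W(27) = (3071 - 834) + (½)*27*(2 - 1*27³ - 72*27) = 2237 + (½)*27*(2 - 1*19683 - 1944) = 2237 + (½)*27*(2 - 19683 - 1944) = 2237 + (½)*27*(-21625) = 2237 - 583875/2 = -579401/2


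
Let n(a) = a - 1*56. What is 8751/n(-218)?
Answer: -8751/274 ≈ -31.938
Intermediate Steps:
n(a) = -56 + a (n(a) = a - 56 = -56 + a)
8751/n(-218) = 8751/(-56 - 218) = 8751/(-274) = 8751*(-1/274) = -8751/274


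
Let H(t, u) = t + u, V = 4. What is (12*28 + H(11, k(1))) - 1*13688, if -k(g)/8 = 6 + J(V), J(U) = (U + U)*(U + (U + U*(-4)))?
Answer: -12877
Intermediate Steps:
J(U) = -4*U² (J(U) = (2*U)*(U + (U - 4*U)) = (2*U)*(U - 3*U) = (2*U)*(-2*U) = -4*U²)
k(g) = 464 (k(g) = -8*(6 - 4*4²) = -8*(6 - 4*16) = -8*(6 - 64) = -8*(-58) = 464)
(12*28 + H(11, k(1))) - 1*13688 = (12*28 + (11 + 464)) - 1*13688 = (336 + 475) - 13688 = 811 - 13688 = -12877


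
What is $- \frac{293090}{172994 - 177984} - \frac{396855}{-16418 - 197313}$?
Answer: $\frac{6462272524}{106651769} \approx 60.592$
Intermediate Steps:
$- \frac{293090}{172994 - 177984} - \frac{396855}{-16418 - 197313} = - \frac{293090}{172994 - 177984} - \frac{396855}{-213731} = - \frac{293090}{-4990} - - \frac{396855}{213731} = \left(-293090\right) \left(- \frac{1}{4990}\right) + \frac{396855}{213731} = \frac{29309}{499} + \frac{396855}{213731} = \frac{6462272524}{106651769}$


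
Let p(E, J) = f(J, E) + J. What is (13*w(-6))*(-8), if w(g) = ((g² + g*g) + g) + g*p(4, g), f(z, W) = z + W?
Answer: -11856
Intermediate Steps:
f(z, W) = W + z
p(E, J) = E + 2*J (p(E, J) = (E + J) + J = E + 2*J)
w(g) = g + 2*g² + g*(4 + 2*g) (w(g) = ((g² + g*g) + g) + g*(4 + 2*g) = ((g² + g²) + g) + g*(4 + 2*g) = (2*g² + g) + g*(4 + 2*g) = (g + 2*g²) + g*(4 + 2*g) = g + 2*g² + g*(4 + 2*g))
(13*w(-6))*(-8) = (13*(-6*(5 + 4*(-6))))*(-8) = (13*(-6*(5 - 24)))*(-8) = (13*(-6*(-19)))*(-8) = (13*114)*(-8) = 1482*(-8) = -11856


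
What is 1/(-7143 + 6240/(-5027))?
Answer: -5027/35914101 ≈ -0.00013997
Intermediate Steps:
1/(-7143 + 6240/(-5027)) = 1/(-7143 + 6240*(-1/5027)) = 1/(-7143 - 6240/5027) = 1/(-35914101/5027) = -5027/35914101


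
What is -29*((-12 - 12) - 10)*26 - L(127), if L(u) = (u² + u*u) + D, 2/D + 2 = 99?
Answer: -642336/97 ≈ -6622.0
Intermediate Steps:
D = 2/97 (D = 2/(-2 + 99) = 2/97 ≈ 0.020619)
L(u) = 2/97 + 2*u² (L(u) = (u² + u*u) + 2/97 = (u² + u²) + 2/97 = 2*u² + 2/97 = 2/97 + 2*u²)
-29*((-12 - 12) - 10)*26 - L(127) = -29*((-12 - 12) - 10)*26 - (2/97 + 2*127²) = -29*(-24 - 10)*26 - (2/97 + 2*16129) = -29*(-34)*26 - (2/97 + 32258) = 986*26 - 1*3129028/97 = 25636 - 3129028/97 = -642336/97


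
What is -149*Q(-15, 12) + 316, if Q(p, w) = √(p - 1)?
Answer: 316 - 596*I ≈ 316.0 - 596.0*I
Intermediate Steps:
Q(p, w) = √(-1 + p)
-149*Q(-15, 12) + 316 = -149*√(-1 - 15) + 316 = -596*I + 316 = 316 - 596*I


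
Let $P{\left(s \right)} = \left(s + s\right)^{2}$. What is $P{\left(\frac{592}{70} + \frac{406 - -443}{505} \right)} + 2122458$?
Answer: $\frac{26527850456734}{12496225} \approx 2.1229 \cdot 10^{6}$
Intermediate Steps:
$P{\left(s \right)} = 4 s^{2}$ ($P{\left(s \right)} = \left(2 s\right)^{2} = 4 s^{2}$)
$P{\left(\frac{592}{70} + \frac{406 - -443}{505} \right)} + 2122458 = 4 \left(\frac{592}{70} + \frac{406 - -443}{505}\right)^{2} + 2122458 = 4 \left(592 \cdot \frac{1}{70} + \left(406 + 443\right) \frac{1}{505}\right)^{2} + 2122458 = 4 \left(\frac{296}{35} + 849 \cdot \frac{1}{505}\right)^{2} + 2122458 = 4 \left(\frac{296}{35} + \frac{849}{505}\right)^{2} + 2122458 = 4 \left(\frac{35839}{3535}\right)^{2} + 2122458 = 4 \cdot \frac{1284433921}{12496225} + 2122458 = \frac{5137735684}{12496225} + 2122458 = \frac{26527850456734}{12496225}$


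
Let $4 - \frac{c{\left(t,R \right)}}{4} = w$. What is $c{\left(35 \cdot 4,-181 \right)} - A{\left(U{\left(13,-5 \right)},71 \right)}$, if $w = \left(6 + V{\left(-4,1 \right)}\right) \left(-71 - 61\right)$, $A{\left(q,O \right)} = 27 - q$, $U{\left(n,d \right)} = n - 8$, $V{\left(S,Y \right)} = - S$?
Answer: $5274$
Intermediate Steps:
$U{\left(n,d \right)} = -8 + n$
$w = -1320$ ($w = \left(6 - -4\right) \left(-71 - 61\right) = \left(6 + 4\right) \left(-132\right) = 10 \left(-132\right) = -1320$)
$c{\left(t,R \right)} = 5296$ ($c{\left(t,R \right)} = 16 - -5280 = 16 + 5280 = 5296$)
$c{\left(35 \cdot 4,-181 \right)} - A{\left(U{\left(13,-5 \right)},71 \right)} = 5296 - \left(27 - \left(-8 + 13\right)\right) = 5296 - \left(27 - 5\right) = 5296 - 22 = 5274$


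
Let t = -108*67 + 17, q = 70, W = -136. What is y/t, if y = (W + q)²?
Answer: -4356/7219 ≈ -0.60341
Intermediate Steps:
t = -7219 (t = -7236 + 17 = -7219)
y = 4356 (y = (-136 + 70)² = (-66)² = 4356)
y/t = 4356/(-7219) = 4356*(-1/7219) = -4356/7219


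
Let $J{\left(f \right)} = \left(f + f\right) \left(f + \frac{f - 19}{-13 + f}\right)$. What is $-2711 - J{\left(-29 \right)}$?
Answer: $- \frac{30287}{7} \approx -4326.7$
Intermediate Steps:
$J{\left(f \right)} = 2 f \left(f + \frac{-19 + f}{-13 + f}\right)$
$-2711 - J{\left(-29 \right)} = -2711 - 2 \left(-29\right) \frac{1}{-13 - 29} \left(-19 + \left(-29\right)^{2} - -348\right) = -2711 - 2 \left(-29\right) \frac{1}{-42} \left(-19 + 841 + 348\right) = -2711 - 2 \left(-29\right) \left(- \frac{1}{42}\right) 1170 = -2711 - \frac{11310}{7} = - \frac{30287}{7}$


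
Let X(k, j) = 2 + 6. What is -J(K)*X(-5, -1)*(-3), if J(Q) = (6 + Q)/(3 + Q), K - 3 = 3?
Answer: 32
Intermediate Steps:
X(k, j) = 8
K = 6 (K = 3 + 3 = 6)
J(Q) = (6 + Q)/(3 + Q)
-J(K)*X(-5, -1)*(-3) = -((6 + 6)/(3 + 6))*8*(-3) = -(12/9)*8*(-3) = -((⅑)*12)*8*(-3) = -(4/3)*8*(-3) = -32*(-3)/3 = -1*(-32) = 32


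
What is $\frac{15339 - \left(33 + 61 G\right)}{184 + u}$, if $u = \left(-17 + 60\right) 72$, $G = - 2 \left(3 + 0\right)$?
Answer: $\frac{1959}{410} \approx 4.778$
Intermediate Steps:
$G = -6$ ($G = \left(-2\right) 3 = -6$)
$u = 3096$ ($u = 43 \cdot 72 = 3096$)
$\frac{15339 - \left(33 + 61 G\right)}{184 + u} = \frac{15339 - -333}{184 + 3096} = \frac{15339 + \left(-33 + 366\right)}{3280} = \left(15339 + 333\right) \frac{1}{3280} = 15672 \cdot \frac{1}{3280} = \frac{1959}{410}$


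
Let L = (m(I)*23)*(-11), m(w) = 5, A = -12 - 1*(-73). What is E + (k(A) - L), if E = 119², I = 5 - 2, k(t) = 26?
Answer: 15452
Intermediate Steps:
A = 61 (A = -12 + 73 = 61)
I = 3
L = -1265 (L = (5*23)*(-11) = 115*(-11) = -1265)
E = 14161
E + (k(A) - L) = 14161 + (26 - 1*(-1265)) = 14161 + (26 + 1265) = 14161 + 1291 = 15452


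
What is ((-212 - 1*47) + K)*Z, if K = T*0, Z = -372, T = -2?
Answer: 96348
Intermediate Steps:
K = 0 (K = -2*0 = 0)
((-212 - 1*47) + K)*Z = ((-212 - 1*47) + 0)*(-372) = ((-212 - 47) + 0)*(-372) = (-259 + 0)*(-372) = -259*(-372) = 96348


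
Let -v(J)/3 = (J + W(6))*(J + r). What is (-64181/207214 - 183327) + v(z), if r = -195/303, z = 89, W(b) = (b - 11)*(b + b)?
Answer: -3997664964091/20928614 ≈ -1.9101e+5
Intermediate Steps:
W(b) = 2*b*(-11 + b) (W(b) = (-11 + b)*(2*b) = 2*b*(-11 + b))
r = -65/101 (r = -195*1/303 = -65/101 ≈ -0.64356)
v(J) = -3*(-60 + J)*(-65/101 + J) (v(J) = -3*(J + 2*6*(-11 + 6))*(J - 65/101) = -3*(J + 2*6*(-5))*(-65/101 + J) = -3*(J - 60)*(-65/101 + J) = -3*(-60 + J)*(-65/101 + J))
(-64181/207214 - 183327) + v(z) = (-64181/207214 - 183327) + (-11700/101 - 3*89² + (18375/101)*89) = (-64181*1/207214 - 183327) + (-11700/101 - 3*7921 + 1635375/101) = (-64181/207214 - 183327) + (-11700/101 - 23763 + 1635375/101) = -37987985159/207214 - 776388/101 = -3997664964091/20928614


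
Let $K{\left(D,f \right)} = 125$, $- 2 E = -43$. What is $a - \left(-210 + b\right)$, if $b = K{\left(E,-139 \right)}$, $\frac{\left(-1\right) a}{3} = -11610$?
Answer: $34915$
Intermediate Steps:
$E = \frac{43}{2}$ ($E = \left(- \frac{1}{2}\right) \left(-43\right) = \frac{43}{2} \approx 21.5$)
$a = 34830$ ($a = \left(-3\right) \left(-11610\right) = 34830$)
$b = 125$
$a - \left(-210 + b\right) = 34830 + \left(210 - 125\right) = 34830 + 85 = 34915$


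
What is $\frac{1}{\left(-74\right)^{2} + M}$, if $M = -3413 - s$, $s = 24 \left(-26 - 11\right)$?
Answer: $\frac{1}{2951} \approx 0.00033887$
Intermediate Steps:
$s = -888$ ($s = 24 \left(-37\right) = -888$)
$M = -2525$ ($M = -3413 - -888 = -3413 + 888 = -2525$)
$\frac{1}{\left(-74\right)^{2} + M} = \frac{1}{\left(-74\right)^{2} - 2525} = \frac{1}{5476 - 2525} = \frac{1}{2951}$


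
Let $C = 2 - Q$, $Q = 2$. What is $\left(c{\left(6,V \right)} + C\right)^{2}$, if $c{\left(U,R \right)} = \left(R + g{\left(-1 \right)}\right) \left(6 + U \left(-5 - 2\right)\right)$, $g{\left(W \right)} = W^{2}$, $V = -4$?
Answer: $11664$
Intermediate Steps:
$C = 0$ ($C = 2 - 2 = 0$)
$c{\left(U,R \right)} = \left(1 + R\right) \left(6 - 7 U\right)$ ($c{\left(U,R \right)} = \left(R + \left(-1\right)^{2}\right) \left(6 + U \left(-5 - 2\right)\right) = \left(R + 1\right) \left(6 + U \left(-7\right)\right) = \left(1 + R\right) \left(6 - 7 U\right)$)
$\left(c{\left(6,V \right)} + C\right)^{2} = \left(\left(6 - 42 + 6 \left(-4\right) - \left(-28\right) 6\right) + 0\right)^{2} = \left(\left(6 - 42 - 24 + 168\right) + 0\right)^{2} = \left(108 + 0\right)^{2} = 108^{2} = 11664$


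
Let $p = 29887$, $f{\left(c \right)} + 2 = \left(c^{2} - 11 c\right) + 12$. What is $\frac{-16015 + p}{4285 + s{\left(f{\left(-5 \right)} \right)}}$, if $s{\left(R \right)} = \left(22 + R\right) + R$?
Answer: $\frac{13872}{4487} \approx 3.0916$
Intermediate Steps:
$f{\left(c \right)} = 10 + c^{2} - 11 c$ ($f{\left(c \right)} = -2 + \left(\left(c^{2} - 11 c\right) + 12\right) = -2 + \left(12 + c^{2} - 11 c\right) = 10 + c^{2} - 11 c$)
$s{\left(R \right)} = 22 + 2 R$
$\frac{-16015 + p}{4285 + s{\left(f{\left(-5 \right)} \right)}} = \frac{-16015 + 29887}{4285 + \left(22 + 2 \left(10 + \left(-5\right)^{2} - -55\right)\right)} = \frac{13872}{4285 + \left(22 + 2 \left(10 + 25 + 55\right)\right)} = \frac{13872}{4285 + \left(22 + 2 \cdot 90\right)} = \frac{13872}{4285 + \left(22 + 180\right)} = \frac{13872}{4285 + 202} = \frac{13872}{4487}$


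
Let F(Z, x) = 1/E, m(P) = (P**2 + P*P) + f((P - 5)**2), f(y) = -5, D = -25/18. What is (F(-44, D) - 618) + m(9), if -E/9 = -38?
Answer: -157661/342 ≈ -461.00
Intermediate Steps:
E = 342 (E = -9*(-38) = 342)
D = -25/18 (D = -25*1/18 = -25/18 ≈ -1.3889)
m(P) = -5 + 2*P**2 (m(P) = (P**2 + P*P) - 5 = (P**2 + P**2) - 5 = 2*P**2 - 5 = -5 + 2*P**2)
F(Z, x) = 1/342
(F(-44, D) - 618) + m(9) = (1/342 - 618) + (-5 + 2*9**2) = -211355/342 + (-5 + 2*81) = -211355/342 + (-5 + 162) = -211355/342 + 157 = -157661/342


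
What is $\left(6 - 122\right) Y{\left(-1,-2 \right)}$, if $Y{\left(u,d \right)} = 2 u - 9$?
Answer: $1276$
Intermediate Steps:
$Y{\left(u,d \right)} = -9 + 2 u$
$\left(6 - 122\right) Y{\left(-1,-2 \right)} = \left(6 - 122\right) \left(-9 + 2 \left(-1\right)\right) = - 116 \left(-9 - 2\right) = \left(-116\right) \left(-11\right) = 1276$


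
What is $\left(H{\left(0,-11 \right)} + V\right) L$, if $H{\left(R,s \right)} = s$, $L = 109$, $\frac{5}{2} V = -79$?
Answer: $- \frac{23217}{5} \approx -4643.4$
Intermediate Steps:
$V = - \frac{158}{5}$ ($V = \frac{2}{5} \left(-79\right) = - \frac{158}{5} \approx -31.6$)
$\left(H{\left(0,-11 \right)} + V\right) L = \left(-11 - \frac{158}{5}\right) 109 = \left(- \frac{213}{5}\right) 109 = - \frac{23217}{5}$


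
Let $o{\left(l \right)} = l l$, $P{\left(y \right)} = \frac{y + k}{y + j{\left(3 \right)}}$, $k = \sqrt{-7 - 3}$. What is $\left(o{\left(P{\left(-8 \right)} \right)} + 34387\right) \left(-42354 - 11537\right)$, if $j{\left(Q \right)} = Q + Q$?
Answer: $- \frac{3707754691}{2} + 215564 i \sqrt{10} \approx -1.8539 \cdot 10^{9} + 6.8167 \cdot 10^{5} i$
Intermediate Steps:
$j{\left(Q \right)} = 2 Q$
$k = i \sqrt{10}$ ($k = \sqrt{-10} = i \sqrt{10} \approx 3.1623 i$)
$P{\left(y \right)} = \frac{y + i \sqrt{10}}{6 + y}$ ($P{\left(y \right)} = \frac{y + i \sqrt{10}}{y + 2 \cdot 3} = \frac{y + i \sqrt{10}}{y + 6} = \frac{y + i \sqrt{10}}{6 + y}$)
$o{\left(l \right)} = l^{2}$
$\left(o{\left(P{\left(-8 \right)} \right)} + 34387\right) \left(-42354 - 11537\right) = \left(\left(\frac{-8 + i \sqrt{10}}{6 - 8}\right)^{2} + 34387\right) \left(-42354 - 11537\right) = \left(\left(\frac{-8 + i \sqrt{10}}{-2}\right)^{2} + 34387\right) \left(-53891\right) = \left(\left(- \frac{-8 + i \sqrt{10}}{2}\right)^{2} + 34387\right) \left(-53891\right) = \left(\left(4 - \frac{i \sqrt{10}}{2}\right)^{2} + 34387\right) \left(-53891\right) = \left(34387 + \left(4 - \frac{i \sqrt{10}}{2}\right)^{2}\right) \left(-53891\right) = -1853149817 - 53891 \left(4 - \frac{i \sqrt{10}}{2}\right)^{2}$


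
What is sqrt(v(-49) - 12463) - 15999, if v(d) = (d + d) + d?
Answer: -15999 + I*sqrt(12610) ≈ -15999.0 + 112.29*I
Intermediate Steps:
v(d) = 3*d (v(d) = 2*d + d = 3*d)
sqrt(v(-49) - 12463) - 15999 = sqrt(3*(-49) - 12463) - 15999 = sqrt(-147 - 12463) - 15999 = sqrt(-12610) - 15999 = I*sqrt(12610) - 15999 = -15999 + I*sqrt(12610)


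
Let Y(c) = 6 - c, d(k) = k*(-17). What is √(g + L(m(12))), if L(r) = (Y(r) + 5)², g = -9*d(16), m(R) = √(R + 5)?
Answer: √(2586 - 22*√17) ≈ 49.953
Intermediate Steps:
m(R) = √(5 + R)
d(k) = -17*k
g = 2448 (g = -(-153)*16 = -9*(-272) = 2448)
L(r) = (11 - r)² (L(r) = ((6 - r) + 5)² = (11 - r)²)
√(g + L(m(12))) = √(2448 + (-11 + √(5 + 12))²) = √(2448 + (-11 + √17)²)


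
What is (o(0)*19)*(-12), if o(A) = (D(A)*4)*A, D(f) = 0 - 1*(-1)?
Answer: 0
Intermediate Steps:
D(f) = 1 (D(f) = 0 + 1 = 1)
o(A) = 4*A (o(A) = (1*4)*A = 4*A)
(o(0)*19)*(-12) = ((4*0)*19)*(-12) = (0*19)*(-12) = 0*(-12) = 0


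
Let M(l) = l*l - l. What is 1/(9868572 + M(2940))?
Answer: 1/18509232 ≈ 5.4027e-8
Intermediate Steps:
M(l) = l² - l
1/(9868572 + M(2940)) = 1/(9868572 + 2940*(-1 + 2940)) = 1/(9868572 + 2940*2939) = 1/(9868572 + 8640660) = 1/18509232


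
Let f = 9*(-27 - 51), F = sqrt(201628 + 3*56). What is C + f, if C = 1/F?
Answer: -702 + sqrt(50449)/100898 ≈ -702.00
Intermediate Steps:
F = 2*sqrt(50449) (F = sqrt(201628 + 168) = sqrt(201796) = 2*sqrt(50449) ≈ 449.22)
f = -702 (f = 9*(-78) = -702)
C = sqrt(50449)/100898 (C = 1/(2*sqrt(50449)) = sqrt(50449)/100898 ≈ 0.0022261)
C + f = sqrt(50449)/100898 - 702 = -702 + sqrt(50449)/100898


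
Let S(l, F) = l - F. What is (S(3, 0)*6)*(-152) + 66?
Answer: -2670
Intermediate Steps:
(S(3, 0)*6)*(-152) + 66 = ((3 - 1*0)*6)*(-152) + 66 = ((3 + 0)*6)*(-152) + 66 = (3*6)*(-152) + 66 = 18*(-152) + 66 = -2736 + 66 = -2670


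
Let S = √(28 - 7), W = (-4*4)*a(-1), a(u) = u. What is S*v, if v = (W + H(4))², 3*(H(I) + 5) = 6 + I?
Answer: 1849*√21/9 ≈ 941.46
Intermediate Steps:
H(I) = -3 + I/3 (H(I) = -5 + (6 + I)/3 = -5 + (2 + I/3) = -3 + I/3)
W = 16 (W = -4*4*(-1) = -16*(-1) = 16)
S = √21 ≈ 4.5826
v = 1849/9 (v = (16 + (-3 + (⅓)*4))² = (16 + (-3 + 4/3))² = (16 - 5/3)² = (43/3)² = 1849/9 ≈ 205.44)
S*v = √21*(1849/9) = 1849*√21/9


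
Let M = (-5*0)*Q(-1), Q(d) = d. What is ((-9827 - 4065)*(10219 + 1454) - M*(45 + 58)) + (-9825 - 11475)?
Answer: -162182616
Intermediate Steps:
M = 0 (M = -5*0*(-1) = 0*(-1) = 0)
((-9827 - 4065)*(10219 + 1454) - M*(45 + 58)) + (-9825 - 11475) = ((-9827 - 4065)*(10219 + 1454) - 0*(45 + 58)) + (-9825 - 11475) = (-13892*11673 - 0*103) - 21300 = (-162161316 - 1*0) - 21300 = (-162161316 + 0) - 21300 = -162161316 - 21300 = -162182616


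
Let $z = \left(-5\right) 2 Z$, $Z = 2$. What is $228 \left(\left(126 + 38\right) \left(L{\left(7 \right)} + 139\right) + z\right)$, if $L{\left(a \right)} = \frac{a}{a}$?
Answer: $5230320$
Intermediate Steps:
$L{\left(a \right)} = 1$
$z = -20$ ($z = \left(-5\right) 2 \cdot 2 = \left(-10\right) 2 = -20$)
$228 \left(\left(126 + 38\right) \left(L{\left(7 \right)} + 139\right) + z\right) = 228 \left(\left(126 + 38\right) \left(1 + 139\right) - 20\right) = 228 \left(164 \cdot 140 - 20\right) = 228 \left(22960 - 20\right) = 228 \cdot 22940 = 5230320$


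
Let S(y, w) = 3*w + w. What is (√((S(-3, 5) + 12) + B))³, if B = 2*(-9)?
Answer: 14*√14 ≈ 52.383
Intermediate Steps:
S(y, w) = 4*w
B = -18
(√((S(-3, 5) + 12) + B))³ = (√((4*5 + 12) - 18))³ = (√((20 + 12) - 18))³ = (√(32 - 18))³ = (√14)³ = 14*√14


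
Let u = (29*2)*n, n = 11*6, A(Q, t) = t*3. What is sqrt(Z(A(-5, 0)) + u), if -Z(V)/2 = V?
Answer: 2*sqrt(957) ≈ 61.871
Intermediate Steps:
A(Q, t) = 3*t
n = 66
Z(V) = -2*V
u = 3828 (u = (29*2)*66 = 58*66 = 3828)
sqrt(Z(A(-5, 0)) + u) = sqrt(-6*0 + 3828) = sqrt(-2*0 + 3828) = sqrt(0 + 3828) = sqrt(3828) = 2*sqrt(957)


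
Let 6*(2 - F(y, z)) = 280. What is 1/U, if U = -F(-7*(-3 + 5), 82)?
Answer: 3/134 ≈ 0.022388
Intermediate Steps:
F(y, z) = -134/3 (F(y, z) = 2 - 1/6*280 = 2 - 140/3 = -134/3)
U = 134/3 (U = -1*(-134/3) = 134/3 ≈ 44.667)
1/U = 1/(134/3) = 3/134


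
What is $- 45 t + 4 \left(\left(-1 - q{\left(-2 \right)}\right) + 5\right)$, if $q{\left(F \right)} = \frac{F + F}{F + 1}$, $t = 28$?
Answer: $-1260$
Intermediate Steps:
$q{\left(F \right)} = \frac{2 F}{1 + F}$
$- 45 t + 4 \left(\left(-1 - q{\left(-2 \right)}\right) + 5\right) = \left(-45\right) 28 + 4 \left(\left(-1 - 2 \left(-2\right) \frac{1}{1 - 2}\right) + 5\right) = -1260 + 4 \left(\left(-1 - 2 \left(-2\right) \frac{1}{-1}\right) + 5\right) = -1260 + 4 \left(\left(-1 - 2 \left(-2\right) \left(-1\right)\right) + 5\right) = -1260 + 4 \left(\left(-1 - 4\right) + 5\right) = -1260 + 4 \left(-5 + 5\right) = -1260 + 4 \cdot 0 = -1260 + 0 = -1260$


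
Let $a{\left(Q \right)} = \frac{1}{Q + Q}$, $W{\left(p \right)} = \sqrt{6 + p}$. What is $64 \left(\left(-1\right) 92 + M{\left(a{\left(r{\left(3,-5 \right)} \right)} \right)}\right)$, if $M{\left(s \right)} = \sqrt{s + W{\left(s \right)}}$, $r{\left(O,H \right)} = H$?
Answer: $-5888 + \frac{32 \sqrt{-10 + 10 \sqrt{590}}}{5} \approx -5790.3$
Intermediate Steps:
$a{\left(Q \right)} = \frac{1}{2 Q}$
$M{\left(s \right)} = \sqrt{s + \sqrt{6 + s}}$
$64 \left(\left(-1\right) 92 + M{\left(a{\left(r{\left(3,-5 \right)} \right)} \right)}\right) = 64 \left(\left(-1\right) 92 + \sqrt{\frac{1}{2 \left(-5\right)} + \sqrt{6 + \frac{1}{2 \left(-5\right)}}}\right) = 64 \left(-92 + \sqrt{\frac{1}{2} \left(- \frac{1}{5}\right) + \sqrt{6 + \frac{1}{2} \left(- \frac{1}{5}\right)}}\right) = 64 \left(-92 + \sqrt{- \frac{1}{10} + \sqrt{6 - \frac{1}{10}}}\right) = 64 \left(-92 + \sqrt{- \frac{1}{10} + \sqrt{\frac{59}{10}}}\right) = 64 \left(-92 + \sqrt{- \frac{1}{10} + \frac{\sqrt{590}}{10}}\right) = -5888 + 64 \sqrt{- \frac{1}{10} + \frac{\sqrt{590}}{10}}$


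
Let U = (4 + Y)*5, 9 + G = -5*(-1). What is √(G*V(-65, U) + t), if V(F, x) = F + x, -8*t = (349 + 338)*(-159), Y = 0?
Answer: 3*√24594/4 ≈ 117.62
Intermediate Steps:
G = -4 (G = -9 - 5*(-1) = -9 + 5 = -4)
U = 20 (U = (4 + 0)*5 = 4*5 = 20)
t = 109233/8 (t = -(349 + 338)*(-159)/8 = -687*(-159)/8 = -⅛*(-109233) = 109233/8 ≈ 13654.)
√(G*V(-65, U) + t) = √(-4*(-65 + 20) + 109233/8) = √(-4*(-45) + 109233/8) = √(180 + 109233/8) = √(110673/8) = 3*√24594/4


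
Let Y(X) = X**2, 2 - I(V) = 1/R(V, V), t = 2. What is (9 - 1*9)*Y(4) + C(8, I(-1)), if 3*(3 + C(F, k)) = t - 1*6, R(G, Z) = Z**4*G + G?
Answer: -13/3 ≈ -4.3333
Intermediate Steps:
R(G, Z) = G + G*Z**4 (R(G, Z) = G*Z**4 + G = G + G*Z**4)
I(V) = 2 - 1/(V*(1 + V**4))
C(F, k) = -13/3 (C(F, k) = -3 + (2 - 1*6)/3 = -3 + (2 - 6)/3 = -3 + (1/3)*(-4) = -3 - 4/3 = -13/3)
(9 - 1*9)*Y(4) + C(8, I(-1)) = (9 - 1*9)*4**2 - 13/3 = (9 - 9)*16 - 13/3 = 0*16 - 13/3 = 0 - 13/3 = -13/3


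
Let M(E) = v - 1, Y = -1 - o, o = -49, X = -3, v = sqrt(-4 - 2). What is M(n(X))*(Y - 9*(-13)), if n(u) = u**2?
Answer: -165 + 165*I*sqrt(6) ≈ -165.0 + 404.17*I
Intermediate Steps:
v = I*sqrt(6) (v = sqrt(-6) = I*sqrt(6) ≈ 2.4495*I)
Y = 48 (Y = -1 - 1*(-49) = -1 + 49 = 48)
M(E) = -1 + I*sqrt(6) (M(E) = I*sqrt(6) - 1 = -1 + I*sqrt(6))
M(n(X))*(Y - 9*(-13)) = (-1 + I*sqrt(6))*(48 - 9*(-13)) = (-1 + I*sqrt(6))*(48 + 117) = (-1 + I*sqrt(6))*165 = -165 + 165*I*sqrt(6)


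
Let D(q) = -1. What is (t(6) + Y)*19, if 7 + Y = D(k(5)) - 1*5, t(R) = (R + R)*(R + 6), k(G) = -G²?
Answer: 2489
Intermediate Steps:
t(R) = 2*R*(6 + R) (t(R) = (2*R)*(6 + R) = 2*R*(6 + R))
Y = -13 (Y = -7 + (-1 - 1*5) = -7 + (-1 - 5) = -7 - 6 = -13)
(t(6) + Y)*19 = (2*6*(6 + 6) - 13)*19 = (2*6*12 - 13)*19 = (144 - 13)*19 = 131*19 = 2489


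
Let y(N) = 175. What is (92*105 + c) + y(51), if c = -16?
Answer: 9819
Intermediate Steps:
(92*105 + c) + y(51) = (92*105 - 16) + 175 = (9660 - 16) + 175 = 9644 + 175 = 9819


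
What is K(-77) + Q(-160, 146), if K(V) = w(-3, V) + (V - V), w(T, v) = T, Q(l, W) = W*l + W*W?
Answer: -2047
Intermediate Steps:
Q(l, W) = W² + W*l (Q(l, W) = W*l + W² = W² + W*l)
K(V) = -3 (K(V) = -3 + (V - V) = -3 + 0 = -3)
K(-77) + Q(-160, 146) = -3 + 146*(146 - 160) = -3 + 146*(-14) = -3 - 2044 = -2047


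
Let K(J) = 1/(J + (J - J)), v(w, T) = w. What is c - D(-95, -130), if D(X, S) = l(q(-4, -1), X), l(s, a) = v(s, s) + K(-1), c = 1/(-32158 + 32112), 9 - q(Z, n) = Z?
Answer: -553/46 ≈ -12.022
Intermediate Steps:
q(Z, n) = 9 - Z
K(J) = 1/J (K(J) = 1/(J + 0) = 1/J)
c = -1/46 (c = 1/(-46) = -1/46 ≈ -0.021739)
l(s, a) = -1 + s (l(s, a) = s + 1/(-1) = s - 1 = -1 + s)
D(X, S) = 12 (D(X, S) = -1 + (9 - 1*(-4)) = -1 + (9 + 4) = -1 + 13 = 12)
c - D(-95, -130) = -1/46 - 1*12 = -1/46 - 12 = -553/46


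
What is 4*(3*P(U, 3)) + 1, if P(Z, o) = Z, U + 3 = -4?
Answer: -83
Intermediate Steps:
U = -7 (U = -3 - 4 = -7)
4*(3*P(U, 3)) + 1 = 4*(3*(-7)) + 1 = 4*(-21) + 1 = -84 + 1 = -83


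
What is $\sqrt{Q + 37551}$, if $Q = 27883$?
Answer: $\sqrt{65434} \approx 255.8$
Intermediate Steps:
$\sqrt{Q + 37551} = \sqrt{27883 + 37551} = \sqrt{65434}$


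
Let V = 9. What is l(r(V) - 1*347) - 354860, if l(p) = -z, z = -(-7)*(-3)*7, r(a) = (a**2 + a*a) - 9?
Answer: -354713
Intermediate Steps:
r(a) = -9 + 2*a**2 (r(a) = (a**2 + a**2) - 9 = 2*a**2 - 9 = -9 + 2*a**2)
z = -147 (z = -7*3*7 = -21*7 = -147)
l(p) = 147 (l(p) = -1*(-147) = 147)
l(r(V) - 1*347) - 354860 = 147 - 354860 = -354713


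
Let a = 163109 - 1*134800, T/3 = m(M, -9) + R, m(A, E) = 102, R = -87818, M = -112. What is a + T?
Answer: -234839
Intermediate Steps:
T = -263148 (T = 3*(102 - 87818) = 3*(-87716) = -263148)
a = 28309 (a = 163109 - 134800 = 28309)
a + T = 28309 - 263148 = -234839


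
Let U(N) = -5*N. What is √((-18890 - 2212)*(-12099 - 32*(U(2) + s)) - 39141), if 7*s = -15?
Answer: √12106641813/7 ≈ 15719.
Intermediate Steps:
s = -15/7 (s = (⅐)*(-15) = -15/7 ≈ -2.1429)
√((-18890 - 2212)*(-12099 - 32*(U(2) + s)) - 39141) = √((-18890 - 2212)*(-12099 - 32*(-5*2 - 15/7)) - 39141) = √(-21102*(-12099 - 32*(-10 - 15/7)) - 39141) = √(-21102*(-12099 - 32*(-85/7)) - 39141) = √(-21102*(-12099 + 2720/7) - 39141) = √(-21102*(-81973/7) - 39141) = √(1729794246/7 - 39141) = √(1729520259/7) = √12106641813/7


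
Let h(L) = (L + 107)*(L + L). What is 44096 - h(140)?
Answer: -25064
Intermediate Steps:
h(L) = 2*L*(107 + L) (h(L) = (107 + L)*(2*L) = 2*L*(107 + L))
44096 - h(140) = 44096 - 2*140*(107 + 140) = 44096 - 2*140*247 = 44096 - 1*69160 = 44096 - 69160 = -25064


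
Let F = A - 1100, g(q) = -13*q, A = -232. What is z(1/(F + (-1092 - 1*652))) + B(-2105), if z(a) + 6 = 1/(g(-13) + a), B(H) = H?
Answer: -1097385497/519843 ≈ -2111.0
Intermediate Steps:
F = -1332 (F = -232 - 1100 = -1332)
z(a) = -6 + 1/(169 + a) (z(a) = -6 + 1/(-13*(-13) + a) = -6 + 1/(169 + a))
z(1/(F + (-1092 - 1*652))) + B(-2105) = (-1013 - 6/(-1332 + (-1092 - 1*652)))/(169 + 1/(-1332 + (-1092 - 1*652))) - 2105 = (-1013 - 6/(-1332 + (-1092 - 652)))/(169 + 1/(-1332 + (-1092 - 652))) - 2105 = (-1013 - 6/(-1332 - 1744))/(169 + 1/(-1332 - 1744)) - 2105 = (-1013 - 6/(-3076))/(169 + 1/(-3076)) - 2105 = (-1013 - 6*(-1/3076))/(169 - 1/3076) - 2105 = (-1013 + 3/1538)/(519843/3076) - 2105 = (3076/519843)*(-1557991/1538) - 2105 = -3115982/519843 - 2105 = -1097385497/519843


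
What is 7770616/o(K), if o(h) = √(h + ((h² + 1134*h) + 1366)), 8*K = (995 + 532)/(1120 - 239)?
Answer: 54767301568*√80072636953/80072636953 ≈ 1.9354e+5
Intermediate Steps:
K = 1527/7048 (K = ((995 + 532)/(1120 - 239))/8 = (1527/881)/8 = (1527*(1/881))/8 = (⅛)*(1527/881) = 1527/7048 ≈ 0.21666)
o(h) = √(1366 + h² + 1135*h) (o(h) = √(h + (1366 + h² + 1134*h)) = √(1366 + h² + 1135*h))
7770616/o(K) = 7770616/(√(1366 + (1527/7048)² + 1135*(1527/7048))) = 7770616/(√(1366 + 2331729/49674304 + 1733145/7048)) = 7770616/(√(80072636953/49674304)) = 7770616/((√80072636953/7048)) = 7770616*(7048*√80072636953/80072636953) = 54767301568*√80072636953/80072636953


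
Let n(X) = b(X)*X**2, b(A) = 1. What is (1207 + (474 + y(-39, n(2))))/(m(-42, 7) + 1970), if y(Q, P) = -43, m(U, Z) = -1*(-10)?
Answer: 91/110 ≈ 0.82727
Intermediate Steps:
m(U, Z) = 10
n(X) = X**2 (n(X) = 1*X**2 = X**2)
(1207 + (474 + y(-39, n(2))))/(m(-42, 7) + 1970) = (1207 + (474 - 43))/(10 + 1970) = (1207 + 431)/1980 = 1638*(1/1980) = 91/110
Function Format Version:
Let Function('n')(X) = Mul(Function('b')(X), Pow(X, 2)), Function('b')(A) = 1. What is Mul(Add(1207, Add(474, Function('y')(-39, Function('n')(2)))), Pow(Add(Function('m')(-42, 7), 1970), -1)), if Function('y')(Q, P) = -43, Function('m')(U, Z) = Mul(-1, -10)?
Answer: Rational(91, 110) ≈ 0.82727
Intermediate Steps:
Function('m')(U, Z) = 10
Function('n')(X) = Pow(X, 2) (Function('n')(X) = Mul(1, Pow(X, 2)) = Pow(X, 2))
Mul(Add(1207, Add(474, Function('y')(-39, Function('n')(2)))), Pow(Add(Function('m')(-42, 7), 1970), -1)) = Mul(Add(1207, Add(474, -43)), Pow(Add(10, 1970), -1)) = Mul(Add(1207, 431), Pow(1980, -1)) = Mul(1638, Rational(1, 1980)) = Rational(91, 110)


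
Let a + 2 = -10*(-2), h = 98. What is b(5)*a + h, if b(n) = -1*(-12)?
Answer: 314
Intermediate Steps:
b(n) = 12
a = 18 (a = -2 - 10*(-2) = -2 + 20 = 18)
b(5)*a + h = 12*18 + 98 = 216 + 98 = 314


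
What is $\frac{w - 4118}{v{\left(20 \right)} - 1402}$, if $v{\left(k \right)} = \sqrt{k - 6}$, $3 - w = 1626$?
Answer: $\frac{4024441}{982795} + \frac{5741 \sqrt{14}}{1965590} \approx 4.1058$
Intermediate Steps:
$w = -1623$ ($w = 3 - 1626 = -1623$)
$v{\left(k \right)} = \sqrt{-6 + k}$
$\frac{w - 4118}{v{\left(20 \right)} - 1402} = \frac{-1623 - 4118}{\sqrt{-6 + 20} - 1402} = - \frac{5741}{\sqrt{14} - 1402} = - \frac{5741}{-1402 + \sqrt{14}}$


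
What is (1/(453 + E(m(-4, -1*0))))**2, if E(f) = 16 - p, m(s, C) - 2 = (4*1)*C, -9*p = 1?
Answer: 81/17825284 ≈ 4.5441e-6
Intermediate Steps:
p = -1/9 (p = -1/9*1 = -1/9 ≈ -0.11111)
m(s, C) = 2 + 4*C (m(s, C) = 2 + (4*1)*C = 2 + 4*C)
E(f) = 145/9 (E(f) = 16 - 1*(-1/9) = 16 + 1/9 = 145/9)
(1/(453 + E(m(-4, -1*0))))**2 = (1/(453 + 145/9))**2 = (1/(4222/9))**2 = (9/4222)**2 = 81/17825284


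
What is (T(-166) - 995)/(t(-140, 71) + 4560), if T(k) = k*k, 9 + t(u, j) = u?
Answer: 26561/4411 ≈ 6.0215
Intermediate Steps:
t(u, j) = -9 + u
T(k) = k²
(T(-166) - 995)/(t(-140, 71) + 4560) = ((-166)² - 995)/((-9 - 140) + 4560) = (27556 - 995)/(-149 + 4560) = 26561/4411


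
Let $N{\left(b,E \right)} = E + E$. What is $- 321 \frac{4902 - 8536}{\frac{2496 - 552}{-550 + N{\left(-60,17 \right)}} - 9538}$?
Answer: $- \frac{25080051}{205148} \approx -122.25$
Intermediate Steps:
$N{\left(b,E \right)} = 2 E$
$- 321 \frac{4902 - 8536}{\frac{2496 - 552}{-550 + N{\left(-60,17 \right)}} - 9538} = - 321 \frac{4902 - 8536}{\frac{2496 - 552}{-550 + 2 \cdot 17} - 9538} = - 321 \left(- \frac{3634}{\frac{1944}{-550 + 34} - 9538}\right) = - 321 \left(- \frac{3634}{\frac{1944}{-516} - 9538}\right) = - 321 \left(- \frac{3634}{1944 \left(- \frac{1}{516}\right) - 9538}\right) = - 321 \left(- \frac{3634}{- \frac{162}{43} - 9538}\right) = - 321 \left(- \frac{3634}{- \frac{410296}{43}}\right) = - 321 \left(\left(-3634\right) \left(- \frac{43}{410296}\right)\right) = \left(-321\right) \frac{78131}{205148} = - \frac{25080051}{205148}$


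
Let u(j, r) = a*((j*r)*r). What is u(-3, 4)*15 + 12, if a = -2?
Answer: 1452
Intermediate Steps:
u(j, r) = -2*j*r² (u(j, r) = -2*j*r*r = -2*j*r²)
u(-3, 4)*15 + 12 = -2*(-3)*4²*15 + 12 = -2*(-3)*16*15 + 12 = 96*15 + 12 = 1440 + 12 = 1452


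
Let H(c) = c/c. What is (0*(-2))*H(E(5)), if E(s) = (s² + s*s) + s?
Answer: 0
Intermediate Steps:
E(s) = s + 2*s² (E(s) = (s² + s²) + s = 2*s² + s = s + 2*s²)
H(c) = 1
(0*(-2))*H(E(5)) = (0*(-2))*1 = 0*1 = 0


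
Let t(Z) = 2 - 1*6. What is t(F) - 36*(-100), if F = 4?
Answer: 3596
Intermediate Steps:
t(Z) = -4 (t(Z) = 2 - 6 = -4)
t(F) - 36*(-100) = -4 - 36*(-100) = -4 + 3600 = 3596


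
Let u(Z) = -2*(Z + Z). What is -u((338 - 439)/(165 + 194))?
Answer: -404/359 ≈ -1.1253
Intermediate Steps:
u(Z) = -4*Z
-u((338 - 439)/(165 + 194)) = -(-4)*(338 - 439)/(165 + 194) = -(-4)*(-101/359) = -(-4)*(-101*1/359) = -(-4)*(-101)/359 = -1*404/359 = -404/359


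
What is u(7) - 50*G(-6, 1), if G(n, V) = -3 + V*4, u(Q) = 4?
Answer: -46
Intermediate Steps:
G(n, V) = -3 + 4*V
u(7) - 50*G(-6, 1) = 4 - 50*(-3 + 4*1) = 4 - 50*(-3 + 4) = 4 - 50*1 = 4 - 50 = -46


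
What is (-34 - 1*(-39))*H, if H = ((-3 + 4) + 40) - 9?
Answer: 160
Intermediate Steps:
H = 32 (H = (1 + 40) - 9 = 41 - 9 = 32)
(-34 - 1*(-39))*H = (-34 - 1*(-39))*32 = (-34 + 39)*32 = 5*32 = 160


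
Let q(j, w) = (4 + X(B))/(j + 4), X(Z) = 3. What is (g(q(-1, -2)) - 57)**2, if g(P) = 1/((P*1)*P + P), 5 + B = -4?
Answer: 15848361/4900 ≈ 3234.4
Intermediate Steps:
B = -9 (B = -5 - 4 = -9)
q(j, w) = 7/(4 + j) (q(j, w) = (4 + 3)/(j + 4) = 7/(4 + j))
g(P) = 1/(P + P**2) (g(P) = 1/(P*P + P) = 1/(P**2 + P) = 1/(P + P**2))
(g(q(-1, -2)) - 57)**2 = (1/(((7/(4 - 1)))*(1 + 7/(4 - 1))) - 57)**2 = (1/(((7/3))*(1 + 7/3)) - 57)**2 = (1/(((7*(1/3)))*(1 + 7*(1/3))) - 57)**2 = (1/((7/3)*(1 + 7/3)) - 57)**2 = (3/(7*(10/3)) - 57)**2 = ((3/7)*(3/10) - 57)**2 = (9/70 - 57)**2 = (-3981/70)**2 = 15848361/4900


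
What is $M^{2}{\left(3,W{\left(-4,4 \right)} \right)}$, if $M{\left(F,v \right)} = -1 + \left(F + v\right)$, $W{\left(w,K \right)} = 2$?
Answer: $16$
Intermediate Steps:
$M{\left(F,v \right)} = -1 + F + v$
$M^{2}{\left(3,W{\left(-4,4 \right)} \right)} = \left(-1 + 3 + 2\right)^{2} = 4^{2} = 16$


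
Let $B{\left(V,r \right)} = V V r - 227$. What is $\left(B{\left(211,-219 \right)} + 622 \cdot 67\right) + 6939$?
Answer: $-9701713$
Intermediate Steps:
$B{\left(V,r \right)} = -227 + r V^{2}$ ($B{\left(V,r \right)} = V^{2} r - 227 = r V^{2} - 227 = -227 + r V^{2}$)
$\left(B{\left(211,-219 \right)} + 622 \cdot 67\right) + 6939 = \left(\left(-227 - 219 \cdot 211^{2}\right) + 622 \cdot 67\right) + 6939 = \left(\left(-227 - 9750099\right) + 41674\right) + 6939 = \left(-9750326 + 41674\right) + 6939 = -9708652 + 6939 = -9701713$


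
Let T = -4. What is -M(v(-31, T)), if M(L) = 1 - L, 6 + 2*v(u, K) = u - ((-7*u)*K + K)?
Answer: 833/2 ≈ 416.50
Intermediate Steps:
v(u, K) = -3 + u/2 - K/2 + 7*K*u/2 (v(u, K) = -3 + (u - ((-7*u)*K + K))/2 = -3 + (u - (-7*K*u + K))/2 = -3 + (u - (K - 7*K*u))/2 = -3 + (u + (-K + 7*K*u))/2 = -3 + (u - K + 7*K*u)/2 = -3 + (u/2 - K/2 + 7*K*u/2) = -3 + u/2 - K/2 + 7*K*u/2)
-M(v(-31, T)) = -(1 - (-3 + (½)*(-31) - ½*(-4) + (7/2)*(-4)*(-31))) = -(1 - (-3 - 31/2 + 2 + 434)) = -(1 - 1*835/2) = -(1 - 835/2) = -1*(-833/2) = 833/2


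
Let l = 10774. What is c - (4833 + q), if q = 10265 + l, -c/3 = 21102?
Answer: -89178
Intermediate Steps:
c = -63306 (c = -3*21102 = -63306)
q = 21039 (q = 10265 + 10774 = 21039)
c - (4833 + q) = -63306 - (4833 + 21039) = -63306 - 1*25872 = -63306 - 25872 = -89178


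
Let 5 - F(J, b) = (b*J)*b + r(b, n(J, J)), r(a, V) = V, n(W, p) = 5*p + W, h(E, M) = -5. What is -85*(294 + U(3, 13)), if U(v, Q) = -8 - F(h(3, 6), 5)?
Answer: -10710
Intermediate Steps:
n(W, p) = W + 5*p
F(J, b) = 5 - 6*J - J*b**2 (F(J, b) = 5 - ((b*J)*b + (J + 5*J)) = 5 - ((J*b)*b + 6*J) = 5 - (J*b**2 + 6*J) = 5 - (6*J + J*b**2) = 5 + (-6*J - J*b**2) = 5 - 6*J - J*b**2)
U(v, Q) = -168 (U(v, Q) = -8 - (5 - 6*(-5) - 1*(-5)*5**2) = -8 - (5 + 30 - 1*(-5)*25) = -8 - (5 + 30 + 125) = -8 - 1*160 = -8 - 160 = -168)
-85*(294 + U(3, 13)) = -85*(294 - 168) = -85*126 = -10710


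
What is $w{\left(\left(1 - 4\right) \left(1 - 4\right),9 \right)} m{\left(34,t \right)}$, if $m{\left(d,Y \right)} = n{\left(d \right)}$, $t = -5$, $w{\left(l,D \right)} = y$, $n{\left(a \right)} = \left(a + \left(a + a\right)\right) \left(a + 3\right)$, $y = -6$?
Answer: $-22644$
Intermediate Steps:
$n{\left(a \right)} = 3 a \left(3 + a\right)$ ($n{\left(a \right)} = \left(a + 2 a\right) \left(3 + a\right) = 3 a \left(3 + a\right)$)
$w{\left(l,D \right)} = -6$
$m{\left(d,Y \right)} = 3 d \left(3 + d\right)$
$w{\left(\left(1 - 4\right) \left(1 - 4\right),9 \right)} m{\left(34,t \right)} = - 6 \cdot 3 \cdot 34 \left(3 + 34\right) = - 6 \cdot 3 \cdot 34 \cdot 37 = \left(-6\right) 3774 = -22644$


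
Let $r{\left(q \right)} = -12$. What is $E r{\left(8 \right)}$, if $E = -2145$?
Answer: $25740$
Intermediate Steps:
$E r{\left(8 \right)} = \left(-2145\right) \left(-12\right) = 25740$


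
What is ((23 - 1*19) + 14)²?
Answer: 324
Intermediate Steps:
((23 - 1*19) + 14)² = ((23 - 19) + 14)² = (4 + 14)² = 18² = 324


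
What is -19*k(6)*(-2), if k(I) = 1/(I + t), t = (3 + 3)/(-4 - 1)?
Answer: 95/12 ≈ 7.9167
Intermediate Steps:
t = -6/5 (t = 6/(-5) = 6*(-1/5) = -6/5 ≈ -1.2000)
k(I) = 1/(-6/5 + I) (k(I) = 1/(I - 6/5) = 1/(-6/5 + I))
-19*k(6)*(-2) = -95/(-6 + 5*6)*(-2) = -95/(-6 + 30)*(-2) = -95/24*(-2) = 95/12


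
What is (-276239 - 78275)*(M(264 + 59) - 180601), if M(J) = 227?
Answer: 63945108236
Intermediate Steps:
(-276239 - 78275)*(M(264 + 59) - 180601) = (-276239 - 78275)*(227 - 180601) = -354514*(-180374) = 63945108236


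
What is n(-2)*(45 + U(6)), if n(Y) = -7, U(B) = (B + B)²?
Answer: -1323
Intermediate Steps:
U(B) = 4*B² (U(B) = (2*B)² = 4*B²)
n(-2)*(45 + U(6)) = -7*(45 + 4*6²) = -7*(45 + 4*36) = -7*(45 + 144) = -7*189 = -1323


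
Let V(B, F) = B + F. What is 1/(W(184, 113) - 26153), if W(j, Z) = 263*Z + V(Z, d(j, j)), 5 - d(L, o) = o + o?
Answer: 1/3316 ≈ 0.00030157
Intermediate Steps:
d(L, o) = 5 - 2*o (d(L, o) = 5 - (o + o) = 5 - 2*o)
W(j, Z) = 5 - 2*j + 264*Z (W(j, Z) = 263*Z + (Z + (5 - 2*j)) = 263*Z + (5 + Z - 2*j) = 5 - 2*j + 264*Z)
1/(W(184, 113) - 26153) = 1/((5 - 2*184 + 264*113) - 26153) = 1/((5 - 368 + 29832) - 26153) = 1/(29469 - 26153) = 1/3316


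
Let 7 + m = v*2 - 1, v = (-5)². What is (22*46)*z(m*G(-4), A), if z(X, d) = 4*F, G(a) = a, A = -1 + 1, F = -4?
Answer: -16192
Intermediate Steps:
A = 0
v = 25
m = 42 (m = -7 + (25*2 - 1) = -7 + (50 - 1) = -7 + 49 = 42)
z(X, d) = -16 (z(X, d) = 4*(-4) = -16)
(22*46)*z(m*G(-4), A) = (22*46)*(-16) = 1012*(-16) = -16192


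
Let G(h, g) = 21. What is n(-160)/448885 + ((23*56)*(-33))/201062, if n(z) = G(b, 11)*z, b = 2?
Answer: -1975497636/9025371587 ≈ -0.21888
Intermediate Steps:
n(z) = 21*z
n(-160)/448885 + ((23*56)*(-33))/201062 = (21*(-160))/448885 + ((23*56)*(-33))/201062 = -3360*1/448885 + (1288*(-33))*(1/201062) = -672/89777 - 42504*1/201062 = -672/89777 - 21252/100531 = -1975497636/9025371587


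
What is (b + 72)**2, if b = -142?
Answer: 4900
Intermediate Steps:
(b + 72)**2 = (-142 + 72)**2 = (-70)**2 = 4900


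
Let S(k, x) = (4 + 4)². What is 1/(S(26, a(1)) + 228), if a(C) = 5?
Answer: 1/292 ≈ 0.0034247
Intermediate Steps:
S(k, x) = 64 (S(k, x) = 8² = 64)
1/(S(26, a(1)) + 228) = 1/(64 + 228) = 1/292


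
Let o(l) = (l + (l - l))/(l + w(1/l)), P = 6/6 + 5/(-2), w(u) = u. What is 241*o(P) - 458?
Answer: -3785/13 ≈ -291.15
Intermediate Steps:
P = -3/2 (P = 6*(⅙) + 5*(-½) = 1 - 5/2 = -3/2 ≈ -1.5000)
o(l) = l/(l + 1/l) (o(l) = (l + (l - l))/(l + 1/l) = (l + 0)/(l + 1/l) = l/(l + 1/l))
241*o(P) - 458 = 241*((-3/2)²/(1 + (-3/2)²)) - 458 = 241*(9/(4*(1 + 9/4))) - 458 = 241*(9/(4*(13/4))) - 458 = 241*((9/4)*(4/13)) - 458 = 241*(9/13) - 458 = 2169/13 - 458 = -3785/13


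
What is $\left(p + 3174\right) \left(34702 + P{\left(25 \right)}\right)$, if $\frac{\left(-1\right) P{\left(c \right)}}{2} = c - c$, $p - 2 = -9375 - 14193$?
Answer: $-707643184$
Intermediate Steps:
$p = -23566$ ($p = 2 - 23568 = -23566$)
$P{\left(c \right)} = 0$ ($P{\left(c \right)} = - 2 \left(c - c\right) = \left(-2\right) 0 = 0$)
$\left(p + 3174\right) \left(34702 + P{\left(25 \right)}\right) = \left(-23566 + 3174\right) \left(34702 + 0\right) = \left(-20392\right) 34702 = -707643184$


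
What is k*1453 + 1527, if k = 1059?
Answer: 1540254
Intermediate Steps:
k*1453 + 1527 = 1059*1453 + 1527 = 1538727 + 1527 = 1540254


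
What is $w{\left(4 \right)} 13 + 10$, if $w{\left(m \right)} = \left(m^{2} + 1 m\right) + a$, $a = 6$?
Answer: $348$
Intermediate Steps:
$w{\left(m \right)} = 6 + m + m^{2}$ ($w{\left(m \right)} = \left(m^{2} + 1 m\right) + 6 = \left(m^{2} + m\right) + 6 = \left(m + m^{2}\right) + 6 = 6 + m + m^{2}$)
$w{\left(4 \right)} 13 + 10 = \left(6 + 4 + 4^{2}\right) 13 + 10 = \left(6 + 4 + 16\right) 13 + 10 = 26 \cdot 13 + 10 = 338 + 10 = 348$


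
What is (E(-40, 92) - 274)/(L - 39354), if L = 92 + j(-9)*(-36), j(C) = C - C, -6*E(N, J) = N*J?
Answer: -509/58893 ≈ -0.0086428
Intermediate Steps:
E(N, J) = -J*N/6 (E(N, J) = -N*J/6 = -J*N/6)
j(C) = 0
L = 92 (L = 92 + 0*(-36) = 92 + 0 = 92)
(E(-40, 92) - 274)/(L - 39354) = (-⅙*92*(-40) - 274)/(92 - 39354) = (1840/3 - 274)/(-39262) = (1018/3)*(-1/39262) = -509/58893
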